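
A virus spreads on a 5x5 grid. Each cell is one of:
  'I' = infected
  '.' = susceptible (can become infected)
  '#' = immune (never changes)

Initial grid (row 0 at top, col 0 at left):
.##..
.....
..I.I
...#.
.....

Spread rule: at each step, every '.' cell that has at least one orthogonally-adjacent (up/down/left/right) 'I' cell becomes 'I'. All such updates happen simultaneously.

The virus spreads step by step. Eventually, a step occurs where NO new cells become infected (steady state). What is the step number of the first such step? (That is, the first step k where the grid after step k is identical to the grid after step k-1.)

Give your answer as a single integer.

Answer: 5

Derivation:
Step 0 (initial): 2 infected
Step 1: +6 new -> 8 infected
Step 2: +7 new -> 15 infected
Step 3: +5 new -> 20 infected
Step 4: +2 new -> 22 infected
Step 5: +0 new -> 22 infected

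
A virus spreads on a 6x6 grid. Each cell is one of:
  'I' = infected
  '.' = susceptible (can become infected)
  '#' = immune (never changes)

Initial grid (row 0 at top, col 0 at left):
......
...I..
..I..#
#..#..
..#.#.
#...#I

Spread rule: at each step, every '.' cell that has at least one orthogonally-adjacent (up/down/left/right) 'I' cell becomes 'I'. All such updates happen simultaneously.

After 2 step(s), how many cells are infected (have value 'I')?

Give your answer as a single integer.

Answer: 18

Derivation:
Step 0 (initial): 3 infected
Step 1: +7 new -> 10 infected
Step 2: +8 new -> 18 infected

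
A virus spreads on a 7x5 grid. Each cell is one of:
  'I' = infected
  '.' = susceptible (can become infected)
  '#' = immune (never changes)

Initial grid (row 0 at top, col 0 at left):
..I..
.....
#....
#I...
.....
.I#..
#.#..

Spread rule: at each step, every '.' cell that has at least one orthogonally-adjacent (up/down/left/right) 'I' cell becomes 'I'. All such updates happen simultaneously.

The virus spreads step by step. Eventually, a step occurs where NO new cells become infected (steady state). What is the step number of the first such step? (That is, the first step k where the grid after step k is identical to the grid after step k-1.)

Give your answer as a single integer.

Step 0 (initial): 3 infected
Step 1: +8 new -> 11 infected
Step 2: +8 new -> 19 infected
Step 3: +5 new -> 24 infected
Step 4: +3 new -> 27 infected
Step 5: +2 new -> 29 infected
Step 6: +1 new -> 30 infected
Step 7: +0 new -> 30 infected

Answer: 7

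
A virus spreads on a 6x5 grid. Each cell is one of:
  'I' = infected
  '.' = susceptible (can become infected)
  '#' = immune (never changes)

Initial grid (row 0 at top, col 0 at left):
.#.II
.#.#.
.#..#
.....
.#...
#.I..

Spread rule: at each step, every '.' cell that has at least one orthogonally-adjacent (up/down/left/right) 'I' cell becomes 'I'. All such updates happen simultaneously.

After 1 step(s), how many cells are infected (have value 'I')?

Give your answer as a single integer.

Step 0 (initial): 3 infected
Step 1: +5 new -> 8 infected

Answer: 8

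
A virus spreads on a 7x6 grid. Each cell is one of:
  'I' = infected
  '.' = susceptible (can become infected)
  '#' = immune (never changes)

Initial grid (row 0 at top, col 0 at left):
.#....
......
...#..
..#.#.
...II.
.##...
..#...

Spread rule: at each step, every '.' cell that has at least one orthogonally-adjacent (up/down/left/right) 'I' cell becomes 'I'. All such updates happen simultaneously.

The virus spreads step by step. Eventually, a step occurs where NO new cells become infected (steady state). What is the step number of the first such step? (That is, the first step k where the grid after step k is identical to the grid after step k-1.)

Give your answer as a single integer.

Answer: 8

Derivation:
Step 0 (initial): 2 infected
Step 1: +5 new -> 7 infected
Step 2: +5 new -> 12 infected
Step 3: +4 new -> 16 infected
Step 4: +5 new -> 21 infected
Step 5: +6 new -> 27 infected
Step 6: +5 new -> 32 infected
Step 7: +3 new -> 35 infected
Step 8: +0 new -> 35 infected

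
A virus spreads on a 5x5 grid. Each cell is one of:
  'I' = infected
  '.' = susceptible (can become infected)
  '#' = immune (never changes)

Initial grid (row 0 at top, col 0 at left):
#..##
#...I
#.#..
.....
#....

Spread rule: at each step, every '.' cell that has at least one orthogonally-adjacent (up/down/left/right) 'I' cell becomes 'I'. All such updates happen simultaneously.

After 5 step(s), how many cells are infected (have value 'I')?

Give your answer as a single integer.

Answer: 16

Derivation:
Step 0 (initial): 1 infected
Step 1: +2 new -> 3 infected
Step 2: +3 new -> 6 infected
Step 3: +4 new -> 10 infected
Step 4: +4 new -> 14 infected
Step 5: +2 new -> 16 infected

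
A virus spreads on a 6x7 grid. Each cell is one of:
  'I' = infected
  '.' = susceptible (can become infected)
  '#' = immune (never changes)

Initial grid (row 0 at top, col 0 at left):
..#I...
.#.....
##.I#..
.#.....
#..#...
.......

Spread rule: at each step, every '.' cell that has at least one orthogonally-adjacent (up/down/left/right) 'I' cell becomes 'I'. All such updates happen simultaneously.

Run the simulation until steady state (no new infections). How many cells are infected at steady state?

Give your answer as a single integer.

Step 0 (initial): 2 infected
Step 1: +4 new -> 6 infected
Step 2: +5 new -> 11 infected
Step 3: +5 new -> 16 infected
Step 4: +7 new -> 23 infected
Step 5: +5 new -> 28 infected
Step 6: +2 new -> 30 infected
Step 7: +0 new -> 30 infected

Answer: 30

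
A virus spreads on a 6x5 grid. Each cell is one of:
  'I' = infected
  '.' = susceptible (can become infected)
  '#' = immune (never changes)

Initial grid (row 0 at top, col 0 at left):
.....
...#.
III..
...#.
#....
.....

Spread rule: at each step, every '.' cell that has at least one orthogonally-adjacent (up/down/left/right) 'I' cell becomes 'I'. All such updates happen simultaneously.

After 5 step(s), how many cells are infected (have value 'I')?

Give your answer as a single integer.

Answer: 27

Derivation:
Step 0 (initial): 3 infected
Step 1: +7 new -> 10 infected
Step 2: +6 new -> 16 infected
Step 3: +6 new -> 22 infected
Step 4: +4 new -> 26 infected
Step 5: +1 new -> 27 infected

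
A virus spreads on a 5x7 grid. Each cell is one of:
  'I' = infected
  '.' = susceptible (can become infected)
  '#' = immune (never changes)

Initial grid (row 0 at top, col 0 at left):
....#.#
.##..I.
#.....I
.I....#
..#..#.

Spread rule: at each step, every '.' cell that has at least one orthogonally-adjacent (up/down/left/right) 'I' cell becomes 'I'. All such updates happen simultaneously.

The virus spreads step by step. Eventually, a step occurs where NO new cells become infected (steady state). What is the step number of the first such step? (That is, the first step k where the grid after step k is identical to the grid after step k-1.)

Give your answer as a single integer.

Step 0 (initial): 3 infected
Step 1: +8 new -> 11 infected
Step 2: +6 new -> 17 infected
Step 3: +4 new -> 21 infected
Step 4: +2 new -> 23 infected
Step 5: +1 new -> 24 infected
Step 6: +1 new -> 25 infected
Step 7: +1 new -> 26 infected
Step 8: +0 new -> 26 infected

Answer: 8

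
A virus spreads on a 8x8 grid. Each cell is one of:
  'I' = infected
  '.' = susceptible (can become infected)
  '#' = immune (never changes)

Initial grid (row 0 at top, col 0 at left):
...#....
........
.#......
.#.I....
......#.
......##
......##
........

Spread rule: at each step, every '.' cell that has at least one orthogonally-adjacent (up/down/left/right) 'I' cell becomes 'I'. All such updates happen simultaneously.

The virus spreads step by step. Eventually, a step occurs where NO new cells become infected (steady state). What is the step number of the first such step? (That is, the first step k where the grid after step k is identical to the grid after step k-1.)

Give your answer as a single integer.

Answer: 9

Derivation:
Step 0 (initial): 1 infected
Step 1: +4 new -> 5 infected
Step 2: +7 new -> 12 infected
Step 3: +9 new -> 21 infected
Step 4: +12 new -> 33 infected
Step 5: +12 new -> 45 infected
Step 6: +7 new -> 52 infected
Step 7: +3 new -> 55 infected
Step 8: +1 new -> 56 infected
Step 9: +0 new -> 56 infected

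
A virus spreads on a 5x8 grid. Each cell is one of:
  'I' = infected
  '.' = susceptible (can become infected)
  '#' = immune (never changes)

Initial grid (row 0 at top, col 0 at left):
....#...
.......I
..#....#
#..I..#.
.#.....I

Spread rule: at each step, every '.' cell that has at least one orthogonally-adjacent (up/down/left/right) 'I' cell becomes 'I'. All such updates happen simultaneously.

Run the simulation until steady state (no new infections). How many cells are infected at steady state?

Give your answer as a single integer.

Step 0 (initial): 3 infected
Step 1: +8 new -> 11 infected
Step 2: +10 new -> 21 infected
Step 3: +6 new -> 27 infected
Step 4: +3 new -> 30 infected
Step 5: +2 new -> 32 infected
Step 6: +1 new -> 33 infected
Step 7: +0 new -> 33 infected

Answer: 33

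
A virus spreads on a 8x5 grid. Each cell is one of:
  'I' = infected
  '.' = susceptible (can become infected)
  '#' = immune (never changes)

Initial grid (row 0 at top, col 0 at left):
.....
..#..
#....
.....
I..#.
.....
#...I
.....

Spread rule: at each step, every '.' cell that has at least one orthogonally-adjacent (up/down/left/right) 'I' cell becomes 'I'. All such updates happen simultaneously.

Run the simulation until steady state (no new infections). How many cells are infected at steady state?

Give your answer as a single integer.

Answer: 36

Derivation:
Step 0 (initial): 2 infected
Step 1: +6 new -> 8 infected
Step 2: +7 new -> 15 infected
Step 3: +6 new -> 21 infected
Step 4: +5 new -> 26 infected
Step 5: +5 new -> 31 infected
Step 6: +4 new -> 35 infected
Step 7: +1 new -> 36 infected
Step 8: +0 new -> 36 infected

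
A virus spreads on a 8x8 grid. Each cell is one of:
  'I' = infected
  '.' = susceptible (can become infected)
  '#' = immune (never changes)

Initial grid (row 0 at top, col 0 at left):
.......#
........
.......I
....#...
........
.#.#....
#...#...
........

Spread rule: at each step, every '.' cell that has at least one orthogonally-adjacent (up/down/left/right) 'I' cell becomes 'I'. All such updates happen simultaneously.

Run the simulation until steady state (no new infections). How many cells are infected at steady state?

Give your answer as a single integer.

Step 0 (initial): 1 infected
Step 1: +3 new -> 4 infected
Step 2: +4 new -> 8 infected
Step 3: +6 new -> 14 infected
Step 4: +6 new -> 20 infected
Step 5: +8 new -> 28 infected
Step 6: +8 new -> 36 infected
Step 7: +6 new -> 42 infected
Step 8: +6 new -> 48 infected
Step 9: +4 new -> 52 infected
Step 10: +4 new -> 56 infected
Step 11: +1 new -> 57 infected
Step 12: +1 new -> 58 infected
Step 13: +0 new -> 58 infected

Answer: 58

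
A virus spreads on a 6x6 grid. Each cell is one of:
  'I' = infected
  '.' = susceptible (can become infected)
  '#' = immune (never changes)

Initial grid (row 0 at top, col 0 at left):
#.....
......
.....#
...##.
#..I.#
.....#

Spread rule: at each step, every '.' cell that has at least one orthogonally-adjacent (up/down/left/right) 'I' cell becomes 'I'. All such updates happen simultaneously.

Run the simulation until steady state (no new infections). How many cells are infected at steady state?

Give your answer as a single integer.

Answer: 28

Derivation:
Step 0 (initial): 1 infected
Step 1: +3 new -> 4 infected
Step 2: +4 new -> 8 infected
Step 3: +3 new -> 11 infected
Step 4: +5 new -> 16 infected
Step 5: +5 new -> 21 infected
Step 6: +4 new -> 25 infected
Step 7: +2 new -> 27 infected
Step 8: +1 new -> 28 infected
Step 9: +0 new -> 28 infected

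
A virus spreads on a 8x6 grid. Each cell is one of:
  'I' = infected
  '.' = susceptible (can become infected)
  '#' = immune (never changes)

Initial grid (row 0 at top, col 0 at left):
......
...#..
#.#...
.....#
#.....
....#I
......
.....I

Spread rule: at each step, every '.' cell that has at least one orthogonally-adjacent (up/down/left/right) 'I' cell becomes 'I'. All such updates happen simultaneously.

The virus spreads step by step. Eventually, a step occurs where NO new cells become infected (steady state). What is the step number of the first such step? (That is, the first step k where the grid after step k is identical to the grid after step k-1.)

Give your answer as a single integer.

Answer: 11

Derivation:
Step 0 (initial): 2 infected
Step 1: +3 new -> 5 infected
Step 2: +3 new -> 8 infected
Step 3: +4 new -> 12 infected
Step 4: +6 new -> 18 infected
Step 5: +8 new -> 26 infected
Step 6: +5 new -> 31 infected
Step 7: +5 new -> 36 infected
Step 8: +2 new -> 38 infected
Step 9: +3 new -> 41 infected
Step 10: +1 new -> 42 infected
Step 11: +0 new -> 42 infected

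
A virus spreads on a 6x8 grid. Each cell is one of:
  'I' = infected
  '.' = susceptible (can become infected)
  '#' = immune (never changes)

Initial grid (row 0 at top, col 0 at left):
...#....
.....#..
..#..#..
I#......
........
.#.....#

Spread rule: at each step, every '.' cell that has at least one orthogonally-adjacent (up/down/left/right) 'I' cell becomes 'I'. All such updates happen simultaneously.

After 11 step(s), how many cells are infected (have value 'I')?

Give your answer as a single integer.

Answer: 41

Derivation:
Step 0 (initial): 1 infected
Step 1: +2 new -> 3 infected
Step 2: +4 new -> 7 infected
Step 3: +3 new -> 10 infected
Step 4: +5 new -> 15 infected
Step 5: +5 new -> 20 infected
Step 6: +5 new -> 25 infected
Step 7: +5 new -> 30 infected
Step 8: +4 new -> 34 infected
Step 9: +3 new -> 37 infected
Step 10: +3 new -> 40 infected
Step 11: +1 new -> 41 infected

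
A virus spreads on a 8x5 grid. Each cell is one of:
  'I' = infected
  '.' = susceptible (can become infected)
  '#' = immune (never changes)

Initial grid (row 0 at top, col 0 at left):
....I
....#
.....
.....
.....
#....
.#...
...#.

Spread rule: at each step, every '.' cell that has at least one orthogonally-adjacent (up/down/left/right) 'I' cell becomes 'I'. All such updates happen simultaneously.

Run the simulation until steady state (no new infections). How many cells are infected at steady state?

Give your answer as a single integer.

Answer: 36

Derivation:
Step 0 (initial): 1 infected
Step 1: +1 new -> 2 infected
Step 2: +2 new -> 4 infected
Step 3: +3 new -> 7 infected
Step 4: +5 new -> 12 infected
Step 5: +5 new -> 17 infected
Step 6: +5 new -> 22 infected
Step 7: +5 new -> 27 infected
Step 8: +4 new -> 31 infected
Step 9: +2 new -> 33 infected
Step 10: +1 new -> 34 infected
Step 11: +1 new -> 35 infected
Step 12: +1 new -> 36 infected
Step 13: +0 new -> 36 infected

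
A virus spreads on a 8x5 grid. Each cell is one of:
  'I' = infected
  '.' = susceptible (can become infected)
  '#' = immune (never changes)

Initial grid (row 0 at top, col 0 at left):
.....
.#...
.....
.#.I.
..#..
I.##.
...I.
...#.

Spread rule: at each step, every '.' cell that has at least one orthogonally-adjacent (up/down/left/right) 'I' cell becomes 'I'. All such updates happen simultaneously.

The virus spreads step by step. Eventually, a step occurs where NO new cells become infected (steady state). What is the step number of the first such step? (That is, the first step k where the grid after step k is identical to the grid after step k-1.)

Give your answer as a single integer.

Step 0 (initial): 3 infected
Step 1: +9 new -> 12 infected
Step 2: +11 new -> 23 infected
Step 3: +6 new -> 29 infected
Step 4: +3 new -> 32 infected
Step 5: +2 new -> 34 infected
Step 6: +0 new -> 34 infected

Answer: 6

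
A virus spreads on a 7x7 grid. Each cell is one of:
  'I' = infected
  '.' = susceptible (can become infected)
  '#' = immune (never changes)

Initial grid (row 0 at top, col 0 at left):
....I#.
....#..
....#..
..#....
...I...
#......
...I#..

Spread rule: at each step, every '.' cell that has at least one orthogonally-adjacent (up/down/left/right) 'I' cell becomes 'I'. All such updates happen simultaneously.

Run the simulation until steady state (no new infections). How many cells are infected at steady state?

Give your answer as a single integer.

Step 0 (initial): 3 infected
Step 1: +6 new -> 9 infected
Step 2: +9 new -> 18 infected
Step 3: +10 new -> 28 infected
Step 4: +8 new -> 36 infected
Step 5: +5 new -> 41 infected
Step 6: +1 new -> 42 infected
Step 7: +1 new -> 43 infected
Step 8: +0 new -> 43 infected

Answer: 43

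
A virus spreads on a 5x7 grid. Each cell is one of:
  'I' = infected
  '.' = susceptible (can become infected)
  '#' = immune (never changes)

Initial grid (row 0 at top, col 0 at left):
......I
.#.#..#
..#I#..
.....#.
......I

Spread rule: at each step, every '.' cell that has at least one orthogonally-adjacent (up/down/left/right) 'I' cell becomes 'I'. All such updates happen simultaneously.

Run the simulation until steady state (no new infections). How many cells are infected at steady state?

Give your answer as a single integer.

Step 0 (initial): 3 infected
Step 1: +4 new -> 7 infected
Step 2: +7 new -> 14 infected
Step 3: +5 new -> 19 infected
Step 4: +4 new -> 23 infected
Step 5: +4 new -> 27 infected
Step 6: +2 new -> 29 infected
Step 7: +0 new -> 29 infected

Answer: 29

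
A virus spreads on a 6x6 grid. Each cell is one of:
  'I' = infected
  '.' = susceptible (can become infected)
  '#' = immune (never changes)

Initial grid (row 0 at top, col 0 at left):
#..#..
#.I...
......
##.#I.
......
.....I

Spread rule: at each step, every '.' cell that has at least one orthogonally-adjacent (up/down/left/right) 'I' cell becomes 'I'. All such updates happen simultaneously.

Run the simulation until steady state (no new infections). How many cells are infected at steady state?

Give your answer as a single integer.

Answer: 30

Derivation:
Step 0 (initial): 3 infected
Step 1: +9 new -> 12 infected
Step 2: +8 new -> 20 infected
Step 3: +5 new -> 25 infected
Step 4: +3 new -> 28 infected
Step 5: +2 new -> 30 infected
Step 6: +0 new -> 30 infected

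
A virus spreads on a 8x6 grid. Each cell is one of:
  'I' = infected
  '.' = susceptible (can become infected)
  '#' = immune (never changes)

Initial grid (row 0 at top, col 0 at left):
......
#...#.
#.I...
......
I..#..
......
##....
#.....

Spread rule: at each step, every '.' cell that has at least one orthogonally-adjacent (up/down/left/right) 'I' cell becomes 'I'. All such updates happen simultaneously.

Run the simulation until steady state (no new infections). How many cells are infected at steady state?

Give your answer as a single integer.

Answer: 41

Derivation:
Step 0 (initial): 2 infected
Step 1: +7 new -> 9 infected
Step 2: +8 new -> 17 infected
Step 3: +5 new -> 22 infected
Step 4: +7 new -> 29 infected
Step 5: +5 new -> 34 infected
Step 6: +4 new -> 38 infected
Step 7: +2 new -> 40 infected
Step 8: +1 new -> 41 infected
Step 9: +0 new -> 41 infected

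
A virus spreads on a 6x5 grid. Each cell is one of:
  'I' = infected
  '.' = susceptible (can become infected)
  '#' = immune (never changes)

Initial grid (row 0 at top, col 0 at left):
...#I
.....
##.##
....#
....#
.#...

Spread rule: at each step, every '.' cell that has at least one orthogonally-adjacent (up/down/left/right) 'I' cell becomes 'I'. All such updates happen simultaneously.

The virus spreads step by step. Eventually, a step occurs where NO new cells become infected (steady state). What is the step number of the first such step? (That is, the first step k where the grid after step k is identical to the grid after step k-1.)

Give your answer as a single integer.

Step 0 (initial): 1 infected
Step 1: +1 new -> 2 infected
Step 2: +1 new -> 3 infected
Step 3: +1 new -> 4 infected
Step 4: +3 new -> 7 infected
Step 5: +3 new -> 10 infected
Step 6: +4 new -> 14 infected
Step 7: +4 new -> 18 infected
Step 8: +2 new -> 20 infected
Step 9: +2 new -> 22 infected
Step 10: +0 new -> 22 infected

Answer: 10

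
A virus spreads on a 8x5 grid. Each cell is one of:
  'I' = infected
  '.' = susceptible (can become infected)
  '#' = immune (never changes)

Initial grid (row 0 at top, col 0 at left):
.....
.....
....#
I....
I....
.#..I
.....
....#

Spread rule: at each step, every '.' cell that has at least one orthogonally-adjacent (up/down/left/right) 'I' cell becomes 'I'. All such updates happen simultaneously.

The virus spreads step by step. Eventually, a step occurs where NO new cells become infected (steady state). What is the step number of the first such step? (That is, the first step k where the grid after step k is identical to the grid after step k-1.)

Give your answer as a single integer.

Answer: 8

Derivation:
Step 0 (initial): 3 infected
Step 1: +7 new -> 10 infected
Step 2: +9 new -> 19 infected
Step 3: +8 new -> 27 infected
Step 4: +5 new -> 32 infected
Step 5: +2 new -> 34 infected
Step 6: +2 new -> 36 infected
Step 7: +1 new -> 37 infected
Step 8: +0 new -> 37 infected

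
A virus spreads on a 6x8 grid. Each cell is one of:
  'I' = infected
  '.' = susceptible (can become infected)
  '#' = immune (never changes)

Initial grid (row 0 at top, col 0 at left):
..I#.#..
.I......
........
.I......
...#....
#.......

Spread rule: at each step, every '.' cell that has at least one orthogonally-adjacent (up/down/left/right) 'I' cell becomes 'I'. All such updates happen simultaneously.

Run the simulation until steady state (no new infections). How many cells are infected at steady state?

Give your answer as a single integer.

Step 0 (initial): 3 infected
Step 1: +7 new -> 10 infected
Step 2: +8 new -> 18 infected
Step 3: +4 new -> 22 infected
Step 4: +6 new -> 28 infected
Step 5: +5 new -> 33 infected
Step 6: +6 new -> 39 infected
Step 7: +4 new -> 43 infected
Step 8: +1 new -> 44 infected
Step 9: +0 new -> 44 infected

Answer: 44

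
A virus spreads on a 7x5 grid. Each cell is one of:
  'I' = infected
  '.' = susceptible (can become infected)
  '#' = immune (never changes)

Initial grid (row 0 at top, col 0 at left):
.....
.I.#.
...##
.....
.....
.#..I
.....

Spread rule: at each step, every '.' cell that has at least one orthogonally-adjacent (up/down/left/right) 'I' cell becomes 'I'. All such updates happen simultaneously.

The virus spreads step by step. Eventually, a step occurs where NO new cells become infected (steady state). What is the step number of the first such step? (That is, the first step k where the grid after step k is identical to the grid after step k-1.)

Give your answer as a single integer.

Answer: 6

Derivation:
Step 0 (initial): 2 infected
Step 1: +7 new -> 9 infected
Step 2: +9 new -> 18 infected
Step 3: +7 new -> 25 infected
Step 4: +3 new -> 28 infected
Step 5: +3 new -> 31 infected
Step 6: +0 new -> 31 infected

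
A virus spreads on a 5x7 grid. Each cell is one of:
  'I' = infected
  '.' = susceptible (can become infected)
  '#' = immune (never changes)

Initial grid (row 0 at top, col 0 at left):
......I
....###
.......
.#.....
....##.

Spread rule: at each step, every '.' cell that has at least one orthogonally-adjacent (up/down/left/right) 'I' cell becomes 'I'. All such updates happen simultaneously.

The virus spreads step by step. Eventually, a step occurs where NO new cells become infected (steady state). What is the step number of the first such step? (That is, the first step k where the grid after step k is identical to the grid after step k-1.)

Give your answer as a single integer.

Answer: 11

Derivation:
Step 0 (initial): 1 infected
Step 1: +1 new -> 2 infected
Step 2: +1 new -> 3 infected
Step 3: +1 new -> 4 infected
Step 4: +2 new -> 6 infected
Step 5: +3 new -> 9 infected
Step 6: +5 new -> 14 infected
Step 7: +6 new -> 20 infected
Step 8: +4 new -> 24 infected
Step 9: +3 new -> 27 infected
Step 10: +2 new -> 29 infected
Step 11: +0 new -> 29 infected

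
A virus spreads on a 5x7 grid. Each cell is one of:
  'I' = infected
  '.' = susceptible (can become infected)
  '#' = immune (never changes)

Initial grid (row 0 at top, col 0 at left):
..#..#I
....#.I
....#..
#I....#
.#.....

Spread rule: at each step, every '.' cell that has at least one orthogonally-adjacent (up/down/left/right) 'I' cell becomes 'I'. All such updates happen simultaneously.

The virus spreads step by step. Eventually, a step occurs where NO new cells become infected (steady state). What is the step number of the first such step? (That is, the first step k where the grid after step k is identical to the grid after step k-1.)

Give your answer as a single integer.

Step 0 (initial): 3 infected
Step 1: +4 new -> 7 infected
Step 2: +6 new -> 13 infected
Step 3: +7 new -> 20 infected
Step 4: +4 new -> 24 infected
Step 5: +2 new -> 26 infected
Step 6: +1 new -> 27 infected
Step 7: +0 new -> 27 infected

Answer: 7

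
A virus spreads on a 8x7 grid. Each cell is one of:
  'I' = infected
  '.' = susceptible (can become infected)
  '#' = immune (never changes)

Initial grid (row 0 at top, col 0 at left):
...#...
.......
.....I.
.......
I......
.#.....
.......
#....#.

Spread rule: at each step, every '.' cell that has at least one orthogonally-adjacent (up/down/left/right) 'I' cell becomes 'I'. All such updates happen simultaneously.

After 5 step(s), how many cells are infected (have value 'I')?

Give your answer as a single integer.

Step 0 (initial): 2 infected
Step 1: +7 new -> 9 infected
Step 2: +11 new -> 20 infected
Step 3: +14 new -> 34 infected
Step 4: +9 new -> 43 infected
Step 5: +6 new -> 49 infected

Answer: 49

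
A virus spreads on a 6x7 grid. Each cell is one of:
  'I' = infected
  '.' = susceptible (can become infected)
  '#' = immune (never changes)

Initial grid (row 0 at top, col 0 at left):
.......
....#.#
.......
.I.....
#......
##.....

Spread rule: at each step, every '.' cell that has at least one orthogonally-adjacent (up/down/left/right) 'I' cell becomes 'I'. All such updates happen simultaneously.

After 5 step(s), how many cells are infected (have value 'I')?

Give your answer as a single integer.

Answer: 29

Derivation:
Step 0 (initial): 1 infected
Step 1: +4 new -> 5 infected
Step 2: +5 new -> 10 infected
Step 3: +7 new -> 17 infected
Step 4: +7 new -> 24 infected
Step 5: +5 new -> 29 infected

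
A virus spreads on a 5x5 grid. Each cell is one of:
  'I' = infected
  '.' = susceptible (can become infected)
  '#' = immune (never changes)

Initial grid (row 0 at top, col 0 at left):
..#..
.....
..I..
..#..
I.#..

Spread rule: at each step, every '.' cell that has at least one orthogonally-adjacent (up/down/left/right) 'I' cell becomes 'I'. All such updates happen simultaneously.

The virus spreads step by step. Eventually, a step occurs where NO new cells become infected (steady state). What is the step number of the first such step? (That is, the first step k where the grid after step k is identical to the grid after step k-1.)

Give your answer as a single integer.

Answer: 5

Derivation:
Step 0 (initial): 2 infected
Step 1: +5 new -> 7 infected
Step 2: +6 new -> 13 infected
Step 3: +6 new -> 19 infected
Step 4: +3 new -> 22 infected
Step 5: +0 new -> 22 infected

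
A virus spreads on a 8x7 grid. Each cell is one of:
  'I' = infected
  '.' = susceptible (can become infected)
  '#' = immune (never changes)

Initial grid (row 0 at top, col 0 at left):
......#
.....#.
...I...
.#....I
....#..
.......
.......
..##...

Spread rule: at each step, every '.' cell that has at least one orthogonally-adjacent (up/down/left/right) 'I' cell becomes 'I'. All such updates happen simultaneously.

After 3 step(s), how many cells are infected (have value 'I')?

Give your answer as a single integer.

Answer: 28

Derivation:
Step 0 (initial): 2 infected
Step 1: +7 new -> 9 infected
Step 2: +11 new -> 20 infected
Step 3: +8 new -> 28 infected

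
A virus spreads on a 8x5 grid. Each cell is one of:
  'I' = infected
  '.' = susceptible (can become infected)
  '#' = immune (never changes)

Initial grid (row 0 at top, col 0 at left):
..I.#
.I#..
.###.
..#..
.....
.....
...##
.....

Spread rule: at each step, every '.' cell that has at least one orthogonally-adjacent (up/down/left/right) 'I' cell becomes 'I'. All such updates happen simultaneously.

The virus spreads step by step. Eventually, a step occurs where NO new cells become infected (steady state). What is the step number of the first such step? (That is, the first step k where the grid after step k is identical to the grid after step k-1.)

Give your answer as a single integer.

Answer: 12

Derivation:
Step 0 (initial): 2 infected
Step 1: +3 new -> 5 infected
Step 2: +3 new -> 8 infected
Step 3: +2 new -> 10 infected
Step 4: +3 new -> 13 infected
Step 5: +3 new -> 16 infected
Step 6: +5 new -> 21 infected
Step 7: +5 new -> 26 infected
Step 8: +3 new -> 29 infected
Step 9: +1 new -> 30 infected
Step 10: +1 new -> 31 infected
Step 11: +1 new -> 32 infected
Step 12: +0 new -> 32 infected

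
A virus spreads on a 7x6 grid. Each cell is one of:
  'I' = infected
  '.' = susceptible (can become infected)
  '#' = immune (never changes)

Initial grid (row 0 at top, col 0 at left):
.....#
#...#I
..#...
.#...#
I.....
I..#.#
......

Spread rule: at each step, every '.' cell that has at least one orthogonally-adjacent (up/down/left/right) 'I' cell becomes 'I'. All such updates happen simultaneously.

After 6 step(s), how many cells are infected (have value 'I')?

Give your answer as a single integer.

Answer: 34

Derivation:
Step 0 (initial): 3 infected
Step 1: +5 new -> 8 infected
Step 2: +5 new -> 13 infected
Step 3: +6 new -> 19 infected
Step 4: +5 new -> 24 infected
Step 5: +6 new -> 30 infected
Step 6: +4 new -> 34 infected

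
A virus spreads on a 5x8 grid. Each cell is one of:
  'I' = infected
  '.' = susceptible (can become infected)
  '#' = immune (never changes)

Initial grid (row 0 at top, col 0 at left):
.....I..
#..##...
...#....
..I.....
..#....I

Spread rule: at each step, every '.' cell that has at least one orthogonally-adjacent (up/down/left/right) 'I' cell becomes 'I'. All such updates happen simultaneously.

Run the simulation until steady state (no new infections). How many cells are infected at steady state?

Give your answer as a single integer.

Answer: 35

Derivation:
Step 0 (initial): 3 infected
Step 1: +8 new -> 11 infected
Step 2: +13 new -> 24 infected
Step 3: +9 new -> 33 infected
Step 4: +1 new -> 34 infected
Step 5: +1 new -> 35 infected
Step 6: +0 new -> 35 infected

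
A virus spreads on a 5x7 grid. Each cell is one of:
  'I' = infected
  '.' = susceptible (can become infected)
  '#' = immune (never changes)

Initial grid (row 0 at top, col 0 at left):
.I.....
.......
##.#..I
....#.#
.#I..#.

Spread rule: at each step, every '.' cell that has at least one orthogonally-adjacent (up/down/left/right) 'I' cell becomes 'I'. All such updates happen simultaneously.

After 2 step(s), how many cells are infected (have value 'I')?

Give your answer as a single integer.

Answer: 21

Derivation:
Step 0 (initial): 3 infected
Step 1: +7 new -> 10 infected
Step 2: +11 new -> 21 infected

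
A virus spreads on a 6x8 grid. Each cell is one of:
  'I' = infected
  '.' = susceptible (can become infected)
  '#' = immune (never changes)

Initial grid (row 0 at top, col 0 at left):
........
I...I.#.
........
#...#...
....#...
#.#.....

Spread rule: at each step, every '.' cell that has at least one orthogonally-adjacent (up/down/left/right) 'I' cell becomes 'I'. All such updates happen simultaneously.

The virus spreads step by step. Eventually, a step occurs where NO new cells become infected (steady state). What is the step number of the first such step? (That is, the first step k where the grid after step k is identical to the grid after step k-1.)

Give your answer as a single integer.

Step 0 (initial): 2 infected
Step 1: +7 new -> 9 infected
Step 2: +7 new -> 16 infected
Step 3: +7 new -> 23 infected
Step 4: +7 new -> 30 infected
Step 5: +8 new -> 38 infected
Step 6: +3 new -> 41 infected
Step 7: +1 new -> 42 infected
Step 8: +0 new -> 42 infected

Answer: 8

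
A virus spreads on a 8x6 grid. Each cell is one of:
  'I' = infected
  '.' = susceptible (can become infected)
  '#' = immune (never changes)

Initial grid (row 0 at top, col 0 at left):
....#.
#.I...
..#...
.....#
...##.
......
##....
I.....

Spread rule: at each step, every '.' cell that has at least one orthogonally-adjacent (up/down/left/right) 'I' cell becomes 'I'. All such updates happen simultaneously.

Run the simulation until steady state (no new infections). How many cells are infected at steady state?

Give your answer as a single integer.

Answer: 40

Derivation:
Step 0 (initial): 2 infected
Step 1: +4 new -> 6 infected
Step 2: +6 new -> 12 infected
Step 3: +8 new -> 20 infected
Step 4: +9 new -> 29 infected
Step 5: +6 new -> 35 infected
Step 6: +3 new -> 38 infected
Step 7: +1 new -> 39 infected
Step 8: +1 new -> 40 infected
Step 9: +0 new -> 40 infected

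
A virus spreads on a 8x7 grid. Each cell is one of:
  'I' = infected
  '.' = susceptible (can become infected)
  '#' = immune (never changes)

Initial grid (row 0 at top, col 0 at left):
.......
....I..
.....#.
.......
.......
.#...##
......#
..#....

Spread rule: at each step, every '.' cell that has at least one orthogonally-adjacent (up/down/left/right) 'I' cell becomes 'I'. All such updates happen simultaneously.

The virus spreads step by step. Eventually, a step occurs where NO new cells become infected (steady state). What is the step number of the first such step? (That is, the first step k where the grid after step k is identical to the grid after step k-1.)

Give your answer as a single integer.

Step 0 (initial): 1 infected
Step 1: +4 new -> 5 infected
Step 2: +6 new -> 11 infected
Step 3: +8 new -> 19 infected
Step 4: +8 new -> 27 infected
Step 5: +7 new -> 34 infected
Step 6: +6 new -> 40 infected
Step 7: +4 new -> 44 infected
Step 8: +3 new -> 47 infected
Step 9: +2 new -> 49 infected
Step 10: +1 new -> 50 infected
Step 11: +0 new -> 50 infected

Answer: 11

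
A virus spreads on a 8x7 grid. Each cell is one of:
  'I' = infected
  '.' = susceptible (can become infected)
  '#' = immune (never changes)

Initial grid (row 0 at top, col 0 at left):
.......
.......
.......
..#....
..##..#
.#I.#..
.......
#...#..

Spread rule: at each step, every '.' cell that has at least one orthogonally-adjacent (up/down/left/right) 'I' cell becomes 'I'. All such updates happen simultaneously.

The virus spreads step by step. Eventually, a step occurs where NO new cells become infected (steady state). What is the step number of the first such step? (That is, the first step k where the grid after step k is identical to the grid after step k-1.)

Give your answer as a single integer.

Step 0 (initial): 1 infected
Step 1: +2 new -> 3 infected
Step 2: +3 new -> 6 infected
Step 3: +4 new -> 10 infected
Step 4: +2 new -> 12 infected
Step 5: +4 new -> 16 infected
Step 6: +5 new -> 21 infected
Step 7: +4 new -> 25 infected
Step 8: +5 new -> 30 infected
Step 9: +7 new -> 37 infected
Step 10: +6 new -> 43 infected
Step 11: +4 new -> 47 infected
Step 12: +1 new -> 48 infected
Step 13: +0 new -> 48 infected

Answer: 13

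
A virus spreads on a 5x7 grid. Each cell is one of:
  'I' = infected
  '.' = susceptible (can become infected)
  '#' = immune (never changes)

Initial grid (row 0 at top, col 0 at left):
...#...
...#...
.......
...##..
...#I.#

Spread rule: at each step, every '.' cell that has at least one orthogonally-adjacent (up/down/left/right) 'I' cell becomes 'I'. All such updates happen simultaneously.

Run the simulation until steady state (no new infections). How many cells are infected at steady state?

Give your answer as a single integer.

Answer: 29

Derivation:
Step 0 (initial): 1 infected
Step 1: +1 new -> 2 infected
Step 2: +1 new -> 3 infected
Step 3: +2 new -> 5 infected
Step 4: +3 new -> 8 infected
Step 5: +4 new -> 12 infected
Step 6: +3 new -> 15 infected
Step 7: +3 new -> 18 infected
Step 8: +5 new -> 23 infected
Step 9: +4 new -> 27 infected
Step 10: +2 new -> 29 infected
Step 11: +0 new -> 29 infected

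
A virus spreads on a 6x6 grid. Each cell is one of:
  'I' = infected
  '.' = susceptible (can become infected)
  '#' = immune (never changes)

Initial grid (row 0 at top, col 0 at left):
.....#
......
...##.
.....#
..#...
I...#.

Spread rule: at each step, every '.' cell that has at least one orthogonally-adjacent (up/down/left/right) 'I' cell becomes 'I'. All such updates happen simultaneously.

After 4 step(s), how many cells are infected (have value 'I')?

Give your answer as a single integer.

Answer: 13

Derivation:
Step 0 (initial): 1 infected
Step 1: +2 new -> 3 infected
Step 2: +3 new -> 6 infected
Step 3: +3 new -> 9 infected
Step 4: +4 new -> 13 infected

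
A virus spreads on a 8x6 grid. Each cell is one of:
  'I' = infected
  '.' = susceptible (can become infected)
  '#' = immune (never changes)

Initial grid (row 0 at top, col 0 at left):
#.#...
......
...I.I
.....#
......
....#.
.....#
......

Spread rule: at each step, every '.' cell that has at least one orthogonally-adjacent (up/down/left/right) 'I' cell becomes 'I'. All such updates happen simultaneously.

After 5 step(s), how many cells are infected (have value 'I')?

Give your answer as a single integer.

Answer: 35

Derivation:
Step 0 (initial): 2 infected
Step 1: +5 new -> 7 infected
Step 2: +8 new -> 15 infected
Step 3: +7 new -> 22 infected
Step 4: +7 new -> 29 infected
Step 5: +6 new -> 35 infected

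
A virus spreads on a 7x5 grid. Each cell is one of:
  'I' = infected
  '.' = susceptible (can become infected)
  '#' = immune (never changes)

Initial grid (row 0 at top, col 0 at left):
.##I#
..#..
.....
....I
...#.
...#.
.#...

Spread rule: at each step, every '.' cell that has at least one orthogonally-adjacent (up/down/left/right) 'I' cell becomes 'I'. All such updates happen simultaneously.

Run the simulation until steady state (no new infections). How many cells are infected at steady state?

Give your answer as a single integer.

Step 0 (initial): 2 infected
Step 1: +4 new -> 6 infected
Step 2: +4 new -> 10 infected
Step 3: +4 new -> 14 infected
Step 4: +5 new -> 19 infected
Step 5: +5 new -> 24 infected
Step 6: +2 new -> 26 infected
Step 7: +2 new -> 28 infected
Step 8: +0 new -> 28 infected

Answer: 28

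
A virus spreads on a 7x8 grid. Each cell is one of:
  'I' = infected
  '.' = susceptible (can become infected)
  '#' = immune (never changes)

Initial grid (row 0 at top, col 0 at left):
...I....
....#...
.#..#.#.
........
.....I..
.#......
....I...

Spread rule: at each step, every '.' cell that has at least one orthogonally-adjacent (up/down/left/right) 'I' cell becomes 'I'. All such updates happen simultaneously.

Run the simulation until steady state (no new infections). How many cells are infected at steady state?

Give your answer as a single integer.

Answer: 51

Derivation:
Step 0 (initial): 3 infected
Step 1: +10 new -> 13 infected
Step 2: +13 new -> 26 infected
Step 3: +12 new -> 38 infected
Step 4: +7 new -> 45 infected
Step 5: +5 new -> 50 infected
Step 6: +1 new -> 51 infected
Step 7: +0 new -> 51 infected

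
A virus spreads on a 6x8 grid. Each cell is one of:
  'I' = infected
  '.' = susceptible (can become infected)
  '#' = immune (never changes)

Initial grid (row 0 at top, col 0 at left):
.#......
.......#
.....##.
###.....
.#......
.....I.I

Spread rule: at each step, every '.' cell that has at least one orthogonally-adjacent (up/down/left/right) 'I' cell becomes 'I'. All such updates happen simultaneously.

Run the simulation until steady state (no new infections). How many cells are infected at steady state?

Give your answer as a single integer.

Answer: 40

Derivation:
Step 0 (initial): 2 infected
Step 1: +4 new -> 6 infected
Step 2: +5 new -> 11 infected
Step 3: +5 new -> 16 infected
Step 4: +4 new -> 20 infected
Step 5: +3 new -> 23 infected
Step 6: +5 new -> 28 infected
Step 7: +5 new -> 33 infected
Step 8: +4 new -> 37 infected
Step 9: +2 new -> 39 infected
Step 10: +1 new -> 40 infected
Step 11: +0 new -> 40 infected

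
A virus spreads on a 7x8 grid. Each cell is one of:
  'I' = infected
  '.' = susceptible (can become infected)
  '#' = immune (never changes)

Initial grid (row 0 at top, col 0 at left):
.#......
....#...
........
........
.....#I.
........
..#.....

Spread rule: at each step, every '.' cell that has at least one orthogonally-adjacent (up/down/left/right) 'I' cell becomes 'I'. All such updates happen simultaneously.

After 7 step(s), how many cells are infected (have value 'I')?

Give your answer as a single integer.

Answer: 45

Derivation:
Step 0 (initial): 1 infected
Step 1: +3 new -> 4 infected
Step 2: +6 new -> 10 infected
Step 3: +7 new -> 17 infected
Step 4: +8 new -> 25 infected
Step 5: +7 new -> 32 infected
Step 6: +6 new -> 38 infected
Step 7: +7 new -> 45 infected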